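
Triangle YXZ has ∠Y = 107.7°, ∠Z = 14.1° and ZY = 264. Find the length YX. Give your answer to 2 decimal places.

The third angle is ∠X = 180° − ∠Z − ∠Y = 58.20°.
Law of sines: YX = ZY·sin Z/sin X ≈ 75.674.

75.67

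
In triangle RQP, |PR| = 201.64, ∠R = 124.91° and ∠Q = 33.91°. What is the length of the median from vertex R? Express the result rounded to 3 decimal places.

83.026

The third angle is ∠P = 180° − ∠R − ∠Q = 21.18°.
Law of sines: |QP| = |PR|·sin R/sin Q ≈ 296.39.
Law of sines: |RQ| = |PR|·sin P/sin Q ≈ 130.59.
Median from R: ½√(2·|PR|² + 2·|RQ|² − |QP|²) ≈ 83.026.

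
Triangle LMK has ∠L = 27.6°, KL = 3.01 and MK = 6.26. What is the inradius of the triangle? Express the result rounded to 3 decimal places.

Law of sines: sin M = KL·sin L/MK ≈ 0.22277.
Since MK ≥ KL, only the acute value applies: ∠M ≈ 12.87°.
Then ∠K = 180° − ∠L − ∠M ≈ 139.53°.
Law of sines gives LM = MK·sin K/sin L ≈ 8.7702.
Area = ½·MK·KL·sin K ≈ 6.1151.
Semiperimeter s = (6.26+3.01+8.7702)/2 = 9.0201.
Inradius = area/s = 6.1151/9.0201 ≈ 0.67794.

r ≈ 0.678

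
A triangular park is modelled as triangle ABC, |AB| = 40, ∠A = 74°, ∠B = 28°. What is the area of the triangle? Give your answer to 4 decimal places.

The third angle is ∠C = 180° − ∠A − ∠B = 78.00°.
Law of sines: |BC| = |AB|·sin A/sin C ≈ 39.309.
Law of sines: |CA| = |AB|·sin B/sin C ≈ 19.198.
Area = ½·|AB|·|BC|·sin B ≈ 369.09.

area ≈ 369.0936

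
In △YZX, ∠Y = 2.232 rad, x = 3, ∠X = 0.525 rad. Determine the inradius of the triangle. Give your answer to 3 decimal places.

The third angle is ∠Z = π − ∠X − ∠Y = 0.385 rad.
Law of sines: y = x·sin Y/sin X ≈ 4.7241.
Law of sines: z = x·sin Z/sin X ≈ 2.2456.
Area = ½·x·y·sin Z ≈ 2.6586.
Semiperimeter s = (4.7241+2.2456+3)/2 = 4.9849.
Inradius = area/s = 2.6586/4.9849 ≈ 0.53333.

0.533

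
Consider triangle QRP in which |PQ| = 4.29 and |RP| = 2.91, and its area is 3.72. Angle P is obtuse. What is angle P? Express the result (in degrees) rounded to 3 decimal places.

143.418

From area = ½·|RP|·|PQ|·sin P, we get sin P = 2·area/(|RP|·|PQ|) ≈ 0.59597.
Taking the obtuse solution, ∠P ≈ 143.42°.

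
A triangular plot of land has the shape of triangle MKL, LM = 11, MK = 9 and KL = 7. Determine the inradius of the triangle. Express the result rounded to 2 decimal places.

Semiperimeter s = (7 + 11 + 9)/2 = 13.5.
Heron's formula: area = √(13.5·6.5·2.5·4.5) ≈ 31.42.
Inradius = area/s = 31.42/13.5 ≈ 2.3274.

r ≈ 2.33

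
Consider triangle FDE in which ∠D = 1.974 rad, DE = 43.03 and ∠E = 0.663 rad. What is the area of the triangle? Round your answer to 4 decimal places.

The third angle is ∠F = π − ∠D − ∠E = 0.505 rad.
Law of sines: EF = DE·sin D/sin F ≈ 81.868.
Law of sines: FD = DE·sin E/sin F ≈ 54.782.
Area = ½·DE·EF·sin E ≈ 1084.1.

1084.1132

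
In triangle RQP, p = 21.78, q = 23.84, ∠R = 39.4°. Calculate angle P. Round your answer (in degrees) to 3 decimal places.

By the law of cosines, r² = q² + p² − 2·q·p·cos R = 240.25, so r ≈ 15.5.
Law of cosines again: cos P = (r² + q² − p²)/(2·r·q) ≈ 0.45225, so ∠P ≈ 63.11°.

63.112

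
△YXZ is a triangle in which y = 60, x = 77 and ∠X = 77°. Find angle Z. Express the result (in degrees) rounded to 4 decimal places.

Law of sines: sin Y = y·sin X/x ≈ 0.75925.
Since x ≥ y, only the acute value applies: ∠Y ≈ 49.40°.
Then ∠Z = 180° − ∠X − ∠Y ≈ 53.60°.

53.6019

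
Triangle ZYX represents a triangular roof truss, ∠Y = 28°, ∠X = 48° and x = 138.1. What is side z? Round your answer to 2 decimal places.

The third angle is ∠Z = 180° − ∠Y − ∠X = 104.00°.
Law of sines: z = x·sin Z/sin X ≈ 180.31.

180.31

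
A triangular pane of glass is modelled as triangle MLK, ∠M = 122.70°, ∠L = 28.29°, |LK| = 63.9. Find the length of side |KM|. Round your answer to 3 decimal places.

The third angle is ∠K = 180° − ∠M − ∠L = 29.01°.
Law of sines: |KM| = |LK|·sin L/sin M ≈ 35.988.

35.988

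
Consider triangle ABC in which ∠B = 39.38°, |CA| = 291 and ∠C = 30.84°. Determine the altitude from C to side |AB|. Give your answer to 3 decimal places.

273.831

The third angle is ∠A = 180° − ∠B − ∠C = 109.78°.
Law of sines: |BC| = |CA|·sin A/sin B ≈ 431.6.
Law of sines: |AB| = |CA|·sin C/sin B ≈ 235.13.
Area = ½·|CA|·|BC|·sin C ≈ 32193.
The altitude from C has length 2·area/|AB| ≈ 273.83.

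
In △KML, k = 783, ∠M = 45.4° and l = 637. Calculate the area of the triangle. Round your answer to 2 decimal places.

Area = ½·l·k·sin M ≈ 1.7757e+05.

177568.97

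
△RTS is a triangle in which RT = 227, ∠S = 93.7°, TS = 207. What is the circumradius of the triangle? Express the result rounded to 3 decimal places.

113.737

Law of sines: sin R = TS·sin S/RT ≈ 0.90999.
Since RT ≥ TS, only the acute value applies: ∠R ≈ 65.50°.
Then ∠T = 180° − ∠S − ∠R ≈ 20.80°.
Law of sines gives SR = RT·sin T/sin S ≈ 80.761.
Circumradius = RT/(2 sin S) ≈ 113.74.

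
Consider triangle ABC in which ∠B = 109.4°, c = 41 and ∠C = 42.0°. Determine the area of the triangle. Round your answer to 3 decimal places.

567.149

The third angle is ∠A = 180° − ∠B − ∠C = 28.60°.
Law of sines: a = c·sin A/sin C ≈ 29.331.
Law of sines: b = c·sin B/sin C ≈ 57.795.
Area = ½·c·a·sin B ≈ 567.15.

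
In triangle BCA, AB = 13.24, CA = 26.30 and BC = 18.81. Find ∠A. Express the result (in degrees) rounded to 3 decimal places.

By the law of cosines, cos A = (CA² + AB² − BC²) / (2·CA·AB) ≈ 0.73687, so ∠A ≈ 42.53°.

∠A ≈ 42.535°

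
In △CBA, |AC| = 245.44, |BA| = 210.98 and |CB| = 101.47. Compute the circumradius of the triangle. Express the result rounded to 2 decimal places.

By the law of cosines, cos C = (|AC|² + |CB|² − |BA|²) / (2·|AC|·|CB|) ≈ 0.52248, so ∠C ≈ 1.021 rad.
Circumradius = |BA|/(2 sin C) ≈ 123.72.

123.72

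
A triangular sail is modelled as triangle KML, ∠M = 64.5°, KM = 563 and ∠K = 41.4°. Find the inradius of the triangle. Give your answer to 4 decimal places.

r ≈ 133.0552

The third angle is ∠L = 180° − ∠K − ∠M = 74.10°.
Law of sines: ML = KM·sin K/sin L ≈ 387.13.
Law of sines: LK = KM·sin M/sin L ≈ 528.37.
Area = ½·KM·ML·sin M ≈ 98361.
Semiperimeter s = (387.13+528.37+563)/2 = 739.25.
Inradius = area/s = 98361/739.25 ≈ 133.06.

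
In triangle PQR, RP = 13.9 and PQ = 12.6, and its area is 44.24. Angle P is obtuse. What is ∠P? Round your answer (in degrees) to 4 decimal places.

∠P ≈ 149.6556°

From area = ½·RP·PQ·sin P, we get sin P = 2·area/(RP·PQ) ≈ 0.50520.
Taking the obtuse solution, ∠P ≈ 149.66°.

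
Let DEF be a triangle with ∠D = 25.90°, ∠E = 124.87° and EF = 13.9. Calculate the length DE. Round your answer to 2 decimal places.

15.54

The third angle is ∠F = 180° − ∠D − ∠E = 29.23°.
Law of sines: DE = EF·sin F/sin D ≈ 15.539.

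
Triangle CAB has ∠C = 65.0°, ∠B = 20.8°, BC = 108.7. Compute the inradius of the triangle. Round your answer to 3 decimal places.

The third angle is ∠A = 180° − ∠B − ∠C = 94.20°.
Law of sines: AB = BC·sin C/sin A ≈ 98.781.
Law of sines: CA = BC·sin B/sin A ≈ 38.704.
Area = ½·BC·AB·sin B ≈ 1906.5.
Semiperimeter s = (98.781+108.7+38.704)/2 = 123.09.
Inradius = area/s = 1906.5/123.09 ≈ 15.488.

r ≈ 15.488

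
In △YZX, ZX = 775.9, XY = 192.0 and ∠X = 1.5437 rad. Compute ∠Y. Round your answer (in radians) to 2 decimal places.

By the law of cosines, YZ² = ZX² + XY² − 2·ZX·XY·cos X = 6.3081e+05, so YZ ≈ 794.24.
Law of cosines again: cos Y = (XY² + YZ² − ZX²)/(2·XY·YZ) ≈ 0.21527, so ∠Y ≈ 1.3538 rad.

∠Y ≈ 1.35 rad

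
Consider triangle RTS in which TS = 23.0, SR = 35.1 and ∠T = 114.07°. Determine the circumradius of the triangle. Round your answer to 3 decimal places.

Law of sines: sin R = TS·sin T/SR ≈ 0.59829.
Since SR ≥ TS, only the acute value applies: ∠R ≈ 36.75°.
Then ∠S = 180° − ∠T − ∠R ≈ 29.18°.
Law of sines gives RT = SR·sin S/sin T ≈ 18.744.
Circumradius = SR/(2 sin T) ≈ 19.221.

19.221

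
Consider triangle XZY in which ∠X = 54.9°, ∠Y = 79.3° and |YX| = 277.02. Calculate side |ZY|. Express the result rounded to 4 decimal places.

316.1396

The third angle is ∠Z = 180° − ∠Y − ∠X = 45.80°.
Law of sines: |ZY| = |YX|·sin X/sin Z ≈ 316.14.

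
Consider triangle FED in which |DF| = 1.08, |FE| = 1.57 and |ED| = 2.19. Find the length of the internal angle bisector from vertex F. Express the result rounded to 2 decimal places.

By the law of cosines, cos F = (|DF|² + |FE|² − |ED|²) / (2·|DF|·|FE|) ≈ -0.34348, so ∠F ≈ 110.09°.
The bisector from F has length 2·|DF|·|FE|·cos(∠F/2)/(|DF|+|FE|) ≈ 0.73319.

0.73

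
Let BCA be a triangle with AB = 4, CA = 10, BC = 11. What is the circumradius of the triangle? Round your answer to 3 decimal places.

By the law of cosines, cos B = (AB² + BC² − CA²) / (2·AB·BC) ≈ 0.42045, so ∠B ≈ 65.14°.
Circumradius = CA/(2 sin B) ≈ 5.5108.

5.511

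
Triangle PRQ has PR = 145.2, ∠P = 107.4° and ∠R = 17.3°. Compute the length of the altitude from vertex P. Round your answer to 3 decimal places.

The third angle is ∠Q = 180° − ∠P − ∠R = 55.30°.
Law of sines: RQ = PR·sin P/sin Q ≈ 168.53.
Law of sines: QP = PR·sin R/sin Q ≈ 52.52.
Area = ½·PR·RQ·sin R ≈ 3638.5.
The altitude from P has length 2·area/RQ ≈ 43.179.

h_P ≈ 43.179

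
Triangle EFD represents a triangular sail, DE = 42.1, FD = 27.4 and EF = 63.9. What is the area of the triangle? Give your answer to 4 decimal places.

Semiperimeter s = (27.4 + 42.1 + 63.9)/2 = 66.7.
Heron's formula: area = √(66.7·39.3·24.6·2.8) ≈ 424.92.

area ≈ 424.9186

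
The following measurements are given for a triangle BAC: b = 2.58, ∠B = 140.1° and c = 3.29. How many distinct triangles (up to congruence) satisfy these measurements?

0

c·sin B = 3.29·sin(140.1°) ≈ 2.11.
Since ∠B is not acute, a triangle exists only if b > c; here b ≤ c, so there is no triangle.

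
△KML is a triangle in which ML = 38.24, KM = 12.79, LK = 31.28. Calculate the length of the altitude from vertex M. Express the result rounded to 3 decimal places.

Semiperimeter s = (38.24 + 31.28 + 12.79)/2 = 41.155.
Heron's formula: area = √(41.155·2.915·9.875·28.365) ≈ 183.31.
The altitude from M has length 2·area/LK ≈ 11.721.

11.721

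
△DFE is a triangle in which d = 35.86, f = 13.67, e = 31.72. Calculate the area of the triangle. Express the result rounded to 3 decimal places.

area ≈ 215.558

Semiperimeter s = (35.86 + 13.67 + 31.72)/2 = 40.625.
Heron's formula: area = √(40.625·4.765·26.955·8.905) ≈ 215.56.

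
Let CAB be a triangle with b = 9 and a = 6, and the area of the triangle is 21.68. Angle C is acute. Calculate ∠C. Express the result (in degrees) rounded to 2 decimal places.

∠C ≈ 53.41°

From area = ½·a·b·sin C, we get sin C = 2·area/(a·b) ≈ 0.80296.
Taking the acute solution, ∠C ≈ 53.41°.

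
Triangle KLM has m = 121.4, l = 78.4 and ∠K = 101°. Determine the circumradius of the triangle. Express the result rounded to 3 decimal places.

By the law of cosines, k² = l² + m² − 2·l·m·cos K = 24517, so k ≈ 156.58.
Area = ½·l·m·sin K ≈ 4671.4.
Circumradius = k/(2 sin K) ≈ 79.754.

79.754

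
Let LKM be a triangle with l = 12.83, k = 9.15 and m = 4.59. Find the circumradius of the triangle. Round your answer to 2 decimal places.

By the law of cosines, cos L = (k² + m² − l²) / (2·k·m) ≈ -0.71215, so ∠L ≈ 135.41°.
Circumradius = l/(2 sin L) ≈ 9.1378.

R ≈ 9.14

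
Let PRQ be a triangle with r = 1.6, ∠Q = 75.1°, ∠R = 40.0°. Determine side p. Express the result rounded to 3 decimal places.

The third angle is ∠P = 180° − ∠R − ∠Q = 64.90°.
Law of sines: p = r·sin P/sin R ≈ 2.2541.

2.254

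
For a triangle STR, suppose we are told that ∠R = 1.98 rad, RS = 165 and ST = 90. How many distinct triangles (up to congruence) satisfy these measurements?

0

RS·sin R = 165·sin(1.98 rad) ≈ 151.4.
Since ∠R is not acute, a triangle exists only if ST > RS; here ST ≤ RS, so there is no triangle.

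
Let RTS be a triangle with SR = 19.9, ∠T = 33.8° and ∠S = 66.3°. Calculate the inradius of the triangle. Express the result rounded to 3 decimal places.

7.303

The third angle is ∠R = 180° − ∠T − ∠S = 79.90°.
Law of sines: TS = SR·sin R/sin T ≈ 35.218.
Law of sines: RT = SR·sin S/sin T ≈ 32.755.
Area = ½·SR·TS·sin S ≈ 320.87.
Semiperimeter s = (35.218+19.9+32.755)/2 = 43.937.
Inradius = area/s = 320.87/43.937 ≈ 7.3029.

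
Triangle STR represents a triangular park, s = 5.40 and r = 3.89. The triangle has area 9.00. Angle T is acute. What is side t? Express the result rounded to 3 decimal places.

4.758

From area = ½·r·s·sin T, we get sin T = 2·area/(r·s) ≈ 0.85690.
Taking the acute solution, ∠T ≈ 1.029 rad.
Law of cosines then gives t ≈ 4.7577.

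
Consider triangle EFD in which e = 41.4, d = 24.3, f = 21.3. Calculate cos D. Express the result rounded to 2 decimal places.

By the law of cosines, cos D = (e² + f² − d²) / (2·e·f) ≈ 0.89426, so ∠D ≈ 26.59°.

0.89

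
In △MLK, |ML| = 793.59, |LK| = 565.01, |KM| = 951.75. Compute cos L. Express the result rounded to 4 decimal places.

By the law of cosines, cos L = (|ML|² + |LK|² − |KM|²) / (2·|ML|·|LK|) ≈ 0.04817, so ∠L ≈ 87.24°.

0.0482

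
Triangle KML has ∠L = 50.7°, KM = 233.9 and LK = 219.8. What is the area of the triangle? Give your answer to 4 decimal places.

25494.3080

Law of sines: sin M = LK·sin L/KM ≈ 0.72719.
Since KM ≥ LK, only the acute value applies: ∠M ≈ 46.65°.
Then ∠K = 180° − ∠L − ∠M ≈ 82.65°.
Law of sines gives ML = KM·sin K/sin L ≈ 299.77.
Area = ½·KM·LK·sin K ≈ 25494.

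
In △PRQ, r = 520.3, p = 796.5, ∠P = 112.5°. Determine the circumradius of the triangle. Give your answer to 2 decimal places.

Law of sines: sin R = r·sin P/p ≈ 0.60351.
Since p ≥ r, only the acute value applies: ∠R ≈ 37.12°.
Then ∠Q = 180° − ∠P − ∠R ≈ 30.38°.
Law of sines gives q = p·sin Q/sin P ≈ 435.98.
Circumradius = p/(2 sin P) ≈ 431.06.

431.06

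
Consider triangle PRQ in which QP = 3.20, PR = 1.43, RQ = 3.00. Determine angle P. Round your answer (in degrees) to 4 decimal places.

68.9657

By the law of cosines, cos P = (QP² + PR² − RQ²) / (2·QP·PR) ≈ 0.35893, so ∠P ≈ 68.97°.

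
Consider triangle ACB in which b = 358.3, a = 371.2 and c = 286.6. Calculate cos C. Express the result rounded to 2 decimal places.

cos C ≈ 0.69

By the law of cosines, cos C = (b² + a² − c²) / (2·b·a) ≈ 0.69183, so ∠C ≈ 46.22°.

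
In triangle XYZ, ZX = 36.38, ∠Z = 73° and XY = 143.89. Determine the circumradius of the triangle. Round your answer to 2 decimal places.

Law of sines: sin Y = ZX·sin Z/XY ≈ 0.24178.
Since XY ≥ ZX, only the acute value applies: ∠Y ≈ 13.99°.
Then ∠X = 180° − ∠Z − ∠Y ≈ 93.01°.
Law of sines gives YZ = XY·sin X/sin Z ≈ 150.26.
Circumradius = XY/(2 sin Z) ≈ 75.232.

R ≈ 75.23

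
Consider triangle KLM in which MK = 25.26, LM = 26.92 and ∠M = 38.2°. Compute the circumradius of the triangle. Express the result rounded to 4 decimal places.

R ≈ 13.8631

By the law of cosines, KL² = LM² + MK² − 2·LM·MK·cos M = 293.99, so KL ≈ 17.146.
Area = ½·LM·MK·sin M ≈ 210.26.
Circumradius = KL/(2 sin M) ≈ 13.863.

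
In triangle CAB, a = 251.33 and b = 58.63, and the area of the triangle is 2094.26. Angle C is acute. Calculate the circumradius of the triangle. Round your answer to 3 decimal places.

R ≈ 344.469

From area = ½·a·b·sin C, we get sin C = 2·area/(a·b) ≈ 0.28425.
Taking the acute solution, ∠C ≈ 16.51°.
Law of cosines then gives c ≈ 195.83.
Circumradius = c/(2 sin C) ≈ 344.47.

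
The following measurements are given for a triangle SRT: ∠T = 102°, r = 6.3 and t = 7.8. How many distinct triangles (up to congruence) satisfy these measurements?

1

r·sin T = 6.3·sin(102°) ≈ 6.162.
Since ∠T is not acute, a triangle exists only if t > r; here t > r, so there is exactly one triangle.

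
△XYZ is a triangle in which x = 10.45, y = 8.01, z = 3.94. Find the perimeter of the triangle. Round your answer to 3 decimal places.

Perimeter = 10.45 + 8.01 + 3.94 = 22.4.

perimeter ≈ 22.400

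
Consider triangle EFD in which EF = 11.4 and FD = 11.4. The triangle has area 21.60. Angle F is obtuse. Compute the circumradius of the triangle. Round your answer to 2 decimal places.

33.80

From area = ½·EF·FD·sin F, we get sin F = 2·area/(EF·FD) ≈ 0.33241.
Taking the obtuse solution, ∠F ≈ 160.58°.
Law of cosines then gives DE ≈ 22.474.
Circumradius = DE/(2 sin F) ≈ 33.804.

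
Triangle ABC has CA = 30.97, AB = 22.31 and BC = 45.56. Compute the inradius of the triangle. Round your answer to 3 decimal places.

Semiperimeter s = (45.56 + 30.97 + 22.31)/2 = 49.42.
Heron's formula: area = √(49.42·3.86·18.45·27.11) ≈ 308.89.
Inradius = area/s = 308.89/49.42 ≈ 6.2504.

6.250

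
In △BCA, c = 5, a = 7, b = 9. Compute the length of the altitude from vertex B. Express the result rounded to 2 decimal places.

Semiperimeter s = (9 + 5 + 7)/2 = 10.5.
Heron's formula: area = √(10.5·1.5·5.5·3.5) ≈ 17.412.
The altitude from B has length 2·area/b ≈ 3.8694.

h_B ≈ 3.87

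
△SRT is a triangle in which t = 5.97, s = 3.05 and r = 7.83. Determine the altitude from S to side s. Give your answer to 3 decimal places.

5.333

Semiperimeter p = (3.05 + 7.83 + 5.97)/2 = 8.425.
Heron's formula: area = √(8.425·5.375·0.595·2.455) ≈ 8.1331.
The altitude from S has length 2·area/s ≈ 5.3332.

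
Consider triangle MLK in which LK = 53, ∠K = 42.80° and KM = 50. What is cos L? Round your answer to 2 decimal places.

0.43

By the law of cosines, ML² = LK² + KM² − 2·LK·KM·cos K = 1420.2, so ML ≈ 37.686.
Law of cosines again: cos L = (ML² + LK² − KM²)/(2·ML·LK) ≈ 0.43288, so ∠L ≈ 64.35°.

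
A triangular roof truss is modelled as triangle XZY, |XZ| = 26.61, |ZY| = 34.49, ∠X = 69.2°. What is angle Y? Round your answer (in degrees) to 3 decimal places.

46.157

Law of sines: sin Y = |XZ|·sin X/|ZY| ≈ 0.72124.
Since |ZY| ≥ |XZ|, only the acute value applies: ∠Y ≈ 46.16°.
Then ∠Z = 180° − ∠X − ∠Y ≈ 64.64°.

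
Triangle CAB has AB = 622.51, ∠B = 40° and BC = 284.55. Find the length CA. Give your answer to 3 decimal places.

By the law of cosines, CA² = AB² + BC² − 2·AB·BC·cos B = 1.971e+05, so CA ≈ 443.96.

443.960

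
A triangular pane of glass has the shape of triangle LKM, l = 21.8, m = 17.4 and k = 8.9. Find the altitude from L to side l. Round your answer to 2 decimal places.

Semiperimeter s = (21.8 + 8.9 + 17.4)/2 = 24.05.
Heron's formula: area = √(24.05·2.25·15.15·6.65) ≈ 73.836.
The altitude from L has length 2·area/l ≈ 6.7739.

6.77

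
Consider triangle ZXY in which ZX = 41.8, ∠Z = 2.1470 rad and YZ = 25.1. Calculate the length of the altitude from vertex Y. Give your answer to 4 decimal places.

h_Y ≈ 21.0473

By the law of cosines, XY² = YZ² + ZX² − 2·YZ·ZX·cos Z = 3520.5, so XY ≈ 59.334.
Area = ½·YZ·ZX·sin Z ≈ 439.89.
The altitude from Y has length 2·area/ZX ≈ 21.047.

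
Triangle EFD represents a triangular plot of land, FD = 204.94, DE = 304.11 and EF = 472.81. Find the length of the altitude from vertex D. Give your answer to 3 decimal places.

92.219

Semiperimeter s = (204.94 + 304.11 + 472.81)/2 = 490.93.
Heron's formula: area = √(490.93·285.99·186.82·18.12) ≈ 21801.
The altitude from D has length 2·area/EF ≈ 92.219.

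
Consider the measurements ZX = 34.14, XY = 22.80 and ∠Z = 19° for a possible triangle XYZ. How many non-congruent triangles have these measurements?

2

ZX·sin Z = 34.14·sin(19°) ≈ 11.11.
Since ZX sin Z < XY < ZX (11.11 < 22.80 < 34.14), two triangles exist.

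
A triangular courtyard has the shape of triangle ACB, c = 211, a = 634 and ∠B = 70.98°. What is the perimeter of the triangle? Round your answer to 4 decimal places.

By the law of cosines, b² = a² + c² − 2·a·c·cos B = 3.5928e+05, so b ≈ 599.4.
Semiperimeter s = (634+211+599.4)/2 = 722.2.
Perimeter = 634 + 211 + 599.4 = 1444.4.

perimeter ≈ 1444.4027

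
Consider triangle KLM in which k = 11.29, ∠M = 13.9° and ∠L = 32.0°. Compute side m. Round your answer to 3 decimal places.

The third angle is ∠K = 180° − ∠L − ∠M = 134.10°.
Law of sines: m = k·sin M/sin K ≈ 3.7767.

3.777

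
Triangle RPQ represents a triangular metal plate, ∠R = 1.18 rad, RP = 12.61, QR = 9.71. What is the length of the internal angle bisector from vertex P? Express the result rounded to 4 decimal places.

By the law of cosines, PQ² = QR² + RP² − 2·QR·RP·cos R = 160.01, so PQ ≈ 12.65.
Law of cosines again: cos P = (RP² + PQ² − QR²)/(2·RP·PQ) ≈ 0.70447, so ∠P ≈ 0.789 rad.
The bisector from P has length 2·RP·PQ·cos(∠P/2)/(RP+PQ) ≈ 11.659.

11.6594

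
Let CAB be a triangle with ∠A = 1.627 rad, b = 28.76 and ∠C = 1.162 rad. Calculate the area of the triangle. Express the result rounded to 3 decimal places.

area ≈ 1097.180

The third angle is ∠B = π − ∠C − ∠A = 0.353 rad.
Law of sines: c = b·sin C/sin B ≈ 76.42.
Law of sines: a = b·sin A/sin B ≈ 83.151.
Area = ½·b·c·sin A ≈ 1097.2.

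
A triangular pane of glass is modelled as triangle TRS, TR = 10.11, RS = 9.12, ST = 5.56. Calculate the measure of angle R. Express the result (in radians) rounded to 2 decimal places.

∠R ≈ 0.58 rad

By the law of cosines, cos R = (TR² + RS² − ST²) / (2·TR·RS) ≈ 0.83768, so ∠R ≈ 0.578 rad.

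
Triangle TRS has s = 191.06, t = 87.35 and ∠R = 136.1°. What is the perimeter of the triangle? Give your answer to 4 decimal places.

By the law of cosines, r² = s² + t² − 2·s·t·cos R = 68185, so r ≈ 261.12.
Semiperimeter p = (87.35+261.12+191.06)/2 = 269.77.
Perimeter = 87.35 + 261.12 + 191.06 = 539.53.

539.5319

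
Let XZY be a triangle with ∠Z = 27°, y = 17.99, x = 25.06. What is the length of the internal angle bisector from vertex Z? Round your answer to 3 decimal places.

By the law of cosines, z² = y² + x² − 2·y·x·cos Z = 148.26, so z ≈ 12.176.
The bisector from Z has length 2·y·x·cos(∠Z/2)/(y+x) ≈ 20.366.

20.366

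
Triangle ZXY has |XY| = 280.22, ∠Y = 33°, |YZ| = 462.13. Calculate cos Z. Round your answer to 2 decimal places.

0.83

By the law of cosines, |ZX|² = |XY|² + |YZ|² − 2·|XY|·|YZ|·cos Y = 74875, so |ZX| ≈ 273.63.
Law of cosines again: cos Z = (|YZ|² + |ZX|² − |XY|²)/(2·|YZ|·|ZX|) ≈ 0.83001, so ∠Z ≈ 33.90°.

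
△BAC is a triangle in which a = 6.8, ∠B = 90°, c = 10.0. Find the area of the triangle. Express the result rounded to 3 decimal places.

area ≈ 34.000

Area = ½·a·c·sin B ≈ 34.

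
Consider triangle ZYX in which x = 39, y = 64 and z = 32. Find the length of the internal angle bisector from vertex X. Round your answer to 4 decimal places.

By the law of cosines, cos X = (z² + y² − x²) / (2·z·y) ≈ 0.87866, so ∠X ≈ 28.52°.
The bisector from X has length 2·z·y·cos(∠X/2)/(z+y) ≈ 41.352.

41.3521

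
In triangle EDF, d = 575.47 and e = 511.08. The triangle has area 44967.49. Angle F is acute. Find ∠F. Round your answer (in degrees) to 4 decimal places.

From area = ½·e·d·sin F, we get sin F = 2·area/(e·d) ≈ 0.30579.
Taking the acute solution, ∠F ≈ 17.81°.

∠F ≈ 17.8054°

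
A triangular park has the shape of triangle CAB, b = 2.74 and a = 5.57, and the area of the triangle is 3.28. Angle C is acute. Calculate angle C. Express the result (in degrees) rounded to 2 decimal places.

From area = ½·a·b·sin C, we get sin C = 2·area/(a·b) ≈ 0.42983.
Taking the acute solution, ∠C ≈ 25.46°.

∠C ≈ 25.46°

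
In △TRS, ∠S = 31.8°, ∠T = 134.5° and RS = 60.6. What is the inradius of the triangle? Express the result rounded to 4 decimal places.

The third angle is ∠R = 180° − ∠S − ∠T = 13.70°.
Law of sines: ST = RS·sin R/sin T ≈ 20.123.
Law of sines: TR = RS·sin S/sin T ≈ 44.772.
Area = ½·RS·ST·sin S ≈ 321.29.
Semiperimeter s = (60.6+20.123+44.772)/2 = 62.747.
Inradius = area/s = 321.29/62.747 ≈ 5.1204.

5.1204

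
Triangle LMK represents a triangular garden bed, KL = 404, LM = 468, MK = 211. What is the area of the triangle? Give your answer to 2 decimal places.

Semiperimeter s = (211 + 404 + 468)/2 = 541.5.
Heron's formula: area = √(541.5·330.5·137.5·73.5) ≈ 42528.

area ≈ 42528.49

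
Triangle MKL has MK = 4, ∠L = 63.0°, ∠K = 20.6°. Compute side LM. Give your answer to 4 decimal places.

The third angle is ∠M = 180° − ∠K − ∠L = 96.40°.
Law of sines: LM = MK·sin K/sin L ≈ 1.5795.

1.5795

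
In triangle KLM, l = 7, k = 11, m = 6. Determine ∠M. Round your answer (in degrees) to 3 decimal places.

By the law of cosines, cos M = (k² + l² − m²) / (2·k·l) ≈ 0.87013, so ∠M ≈ 29.53°.

∠M ≈ 29.526°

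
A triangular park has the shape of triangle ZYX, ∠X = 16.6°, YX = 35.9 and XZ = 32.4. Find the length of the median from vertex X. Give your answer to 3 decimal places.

33.793

By the law of cosines, ZY² = YX² + XZ² − 2·YX·XZ·cos X = 109.21, so ZY ≈ 10.45.
Median from X: ½√(2·YX² + 2·XZ² − ZY²) ≈ 33.793.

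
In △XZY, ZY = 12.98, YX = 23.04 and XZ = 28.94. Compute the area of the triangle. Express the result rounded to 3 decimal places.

Semiperimeter s = (12.98 + 23.04 + 28.94)/2 = 32.48.
Heron's formula: area = √(32.48·19.5·9.44·3.54) ≈ 145.48.

145.483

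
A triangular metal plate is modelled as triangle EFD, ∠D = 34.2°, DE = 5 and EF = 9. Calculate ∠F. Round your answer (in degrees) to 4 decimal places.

Law of sines: sin F = DE·sin D/EF ≈ 0.31227.
Since EF ≥ DE, only the acute value applies: ∠F ≈ 18.20°.
Then ∠E = 180° − ∠D − ∠F ≈ 127.60°.

18.1960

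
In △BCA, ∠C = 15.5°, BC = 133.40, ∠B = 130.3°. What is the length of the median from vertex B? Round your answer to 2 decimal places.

52.14

The third angle is ∠A = 180° − ∠B − ∠C = 34.20°.
Law of sines: CA = BC·sin B/sin A ≈ 181.01.
Law of sines: AB = BC·sin C/sin A ≈ 63.424.
Median from B: ½√(2·AB² + 2·BC² − CA²) ≈ 52.138.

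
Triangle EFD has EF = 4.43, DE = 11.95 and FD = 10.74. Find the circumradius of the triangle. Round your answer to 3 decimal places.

By the law of cosines, cos E = (DE² + EF² − FD²) / (2·DE·EF) ≈ 0.44467, so ∠E ≈ 63.60°.
Circumradius = FD/(2 sin E) ≈ 5.9953.

R ≈ 5.995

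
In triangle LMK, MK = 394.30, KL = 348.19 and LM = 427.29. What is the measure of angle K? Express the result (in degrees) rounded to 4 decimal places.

∠K ≈ 69.9513°

By the law of cosines, cos K = (MK² + KL² − LM²) / (2·MK·KL) ≈ 0.34282, so ∠K ≈ 69.95°.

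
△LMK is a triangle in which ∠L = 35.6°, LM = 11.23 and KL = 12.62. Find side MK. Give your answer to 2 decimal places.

By the law of cosines, MK² = KL² + LM² − 2·KL·LM·cos L = 54.908, so MK ≈ 7.41.

7.41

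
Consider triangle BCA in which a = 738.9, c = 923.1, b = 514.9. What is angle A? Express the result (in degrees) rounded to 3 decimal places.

∠A ≈ 53.062°

By the law of cosines, cos A = (b² + c² − a²) / (2·b·c) ≈ 0.60094, so ∠A ≈ 53.06°.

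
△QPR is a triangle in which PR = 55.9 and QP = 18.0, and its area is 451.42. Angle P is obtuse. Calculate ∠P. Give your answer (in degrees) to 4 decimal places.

∠P ≈ 116.1976°

From area = ½·QP·PR·sin P, we get sin P = 2·area/(QP·PR) ≈ 0.89728.
Taking the obtuse solution, ∠P ≈ 116.20°.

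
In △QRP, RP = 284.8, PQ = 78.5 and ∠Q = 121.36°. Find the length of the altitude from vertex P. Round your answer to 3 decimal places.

Law of sines: sin R = PQ·sin Q/RP ≈ 0.23537.
Since RP ≥ PQ, only the acute value applies: ∠R ≈ 13.61°.
Then ∠P = 180° − ∠Q − ∠R ≈ 45.03°.
Law of sines gives QR = RP·sin P/sin Q ≈ 235.95.
Area = ½·RP·PQ·sin P ≈ 7908.
The altitude from P has length 2·area/QR ≈ 67.032.

h_P ≈ 67.032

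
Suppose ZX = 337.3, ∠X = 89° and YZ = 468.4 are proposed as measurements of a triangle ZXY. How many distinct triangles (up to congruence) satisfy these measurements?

1

ZX·sin X = 337.3·sin(89°) ≈ 337.2.
Since YZ ≥ ZX, exactly one triangle exists.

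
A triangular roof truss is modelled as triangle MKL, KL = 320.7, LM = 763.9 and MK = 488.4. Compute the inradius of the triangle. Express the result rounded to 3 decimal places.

r ≈ 63.166

Semiperimeter s = (320.7 + 763.9 + 488.4)/2 = 786.5.
Heron's formula: area = √(786.5·465.8·22.6·298.1) ≈ 49680.
Inradius = area/s = 49680/786.5 ≈ 63.166.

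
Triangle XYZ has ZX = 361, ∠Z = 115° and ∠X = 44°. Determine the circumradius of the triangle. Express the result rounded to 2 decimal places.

The third angle is ∠Y = 180° − ∠Z − ∠X = 21.00°.
Law of sines: YZ = ZX·sin X/sin Y ≈ 699.76.
Law of sines: XY = ZX·sin Z/sin Y ≈ 912.96.
Circumradius = ZX/(2 sin Y) ≈ 503.67.

503.67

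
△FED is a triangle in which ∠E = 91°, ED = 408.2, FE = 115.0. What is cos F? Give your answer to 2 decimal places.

By the law of cosines, DF² = FE² + ED² − 2·FE·ED·cos E = 1.8149e+05, so DF ≈ 426.02.
Law of cosines again: cos F = (DF² + FE² − ED²)/(2·DF·FE) ≈ 0.28666, so ∠F ≈ 73.34°.

cos F ≈ 0.29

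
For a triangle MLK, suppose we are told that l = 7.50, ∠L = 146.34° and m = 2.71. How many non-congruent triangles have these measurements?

1

m·sin L = 2.71·sin(146.34°) ≈ 1.502.
Since ∠L is not acute, a triangle exists only if l > m; here l > m, so there is exactly one triangle.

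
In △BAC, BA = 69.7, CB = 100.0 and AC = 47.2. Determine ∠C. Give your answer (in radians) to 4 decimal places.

0.6750

By the law of cosines, cos C = (AC² + CB² − BA²) / (2·AC·CB) ≈ 0.78069, so ∠C ≈ 0.675 rad.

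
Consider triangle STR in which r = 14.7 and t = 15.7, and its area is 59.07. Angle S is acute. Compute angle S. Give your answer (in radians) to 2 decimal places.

∠S ≈ 0.54 rad

From area = ½·t·r·sin S, we get sin S = 2·area/(t·r) ≈ 0.51189.
Taking the acute solution, ∠S ≈ 0.537 rad.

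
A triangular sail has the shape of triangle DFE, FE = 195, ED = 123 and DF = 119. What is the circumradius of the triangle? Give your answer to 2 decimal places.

By the law of cosines, cos D = (ED² + DF² − FE²) / (2·ED·DF) ≈ -0.29839, so ∠D ≈ 1.874 rad.
Circumradius = FE/(2 sin D) ≈ 102.15.

R ≈ 102.15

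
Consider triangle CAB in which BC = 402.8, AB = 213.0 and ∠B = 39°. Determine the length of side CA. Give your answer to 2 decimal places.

By the law of cosines, CA² = AB² + BC² − 2·AB·BC·cos B = 74264, so CA ≈ 272.51.

272.51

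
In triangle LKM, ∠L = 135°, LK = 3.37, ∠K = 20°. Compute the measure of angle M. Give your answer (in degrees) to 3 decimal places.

The third angle is ∠M = 180° − ∠L − ∠K = 25.00°.

∠M ≈ 25.000°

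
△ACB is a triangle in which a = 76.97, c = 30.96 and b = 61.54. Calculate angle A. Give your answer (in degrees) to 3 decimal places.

∠A ≈ 108.018°

By the law of cosines, cos A = (c² + b² − a²) / (2·c·b) ≈ -0.30932, so ∠A ≈ 108.02°.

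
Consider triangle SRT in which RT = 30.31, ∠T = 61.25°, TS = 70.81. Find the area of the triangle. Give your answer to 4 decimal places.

940.8379

Area = ½·RT·TS·sin T ≈ 940.84.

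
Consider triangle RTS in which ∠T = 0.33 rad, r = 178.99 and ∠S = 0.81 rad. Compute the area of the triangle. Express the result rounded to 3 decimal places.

4137.636

The third angle is ∠R = π − ∠T − ∠S = 2.002 rad.
Law of sines: t = r·sin T/sin R ≈ 63.833.
Law of sines: s = r·sin S/sin R ≈ 142.68.
Area = ½·r·t·sin S ≈ 4137.6.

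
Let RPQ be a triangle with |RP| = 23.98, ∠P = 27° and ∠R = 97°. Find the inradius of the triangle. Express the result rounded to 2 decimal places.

r ≈ 4.75

The third angle is ∠Q = 180° − ∠R − ∠P = 56.00°.
Law of sines: |PQ| = |RP|·sin R/sin Q ≈ 28.71.
Law of sines: |QR| = |RP|·sin P/sin Q ≈ 13.132.
Area = ½·|RP|·|PQ|·sin P ≈ 156.28.
Semiperimeter s = (28.71+13.132+23.98)/2 = 32.911.
Inradius = area/s = 156.28/32.911 ≈ 4.7485.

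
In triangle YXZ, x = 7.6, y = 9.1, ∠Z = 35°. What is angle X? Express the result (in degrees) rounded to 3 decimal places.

By the law of cosines, z² = y² + x² − 2·y·x·cos Z = 27.265, so z ≈ 5.2216.
Law of cosines again: cos X = (z² + y² − x²)/(2·z·y) ≈ 0.55049, so ∠X ≈ 56.60°.

56.599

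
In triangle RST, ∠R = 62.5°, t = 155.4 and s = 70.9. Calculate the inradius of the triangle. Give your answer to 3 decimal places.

26.838

By the law of cosines, r² = s² + t² − 2·s·t·cos R = 19001, so r ≈ 137.84.
Area = ½·s·t·sin R ≈ 4886.5.
Semiperimeter p = (137.84+70.9+155.4)/2 = 182.07.
Inradius = area/p = 4886.5/182.07 ≈ 26.838.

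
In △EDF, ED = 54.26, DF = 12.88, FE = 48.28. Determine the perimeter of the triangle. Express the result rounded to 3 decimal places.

perimeter ≈ 115.420

Perimeter = 12.88 + 48.28 + 54.26 = 115.42.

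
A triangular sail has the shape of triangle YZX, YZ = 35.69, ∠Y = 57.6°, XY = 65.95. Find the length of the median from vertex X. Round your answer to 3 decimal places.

m_X ≈ 58.366

By the law of cosines, ZX² = XY² + YZ² − 2·XY·YZ·cos Y = 3100.8, so ZX ≈ 55.685.
Median from X: ½√(2·ZX² + 2·XY² − YZ²) ≈ 58.366.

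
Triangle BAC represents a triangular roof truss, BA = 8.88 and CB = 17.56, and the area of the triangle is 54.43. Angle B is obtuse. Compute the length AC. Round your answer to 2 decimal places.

From area = ½·CB·BA·sin B, we get sin B = 2·area/(CB·BA) ≈ 0.69812.
Taking the obtuse solution, ∠B ≈ 2.3688 rad.
Law of cosines then gives AC ≈ 24.708.

24.71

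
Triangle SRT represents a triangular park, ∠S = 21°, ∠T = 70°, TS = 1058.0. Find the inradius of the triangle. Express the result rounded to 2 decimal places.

The third angle is ∠R = 180° − ∠T − ∠S = 89.00°.
Law of sines: RT = TS·sin S/sin R ≈ 379.21.
Law of sines: SR = TS·sin T/sin R ≈ 994.35.
Area = ½·TS·RT·sin T ≈ 1.885e+05.
Semiperimeter s = (379.21+1058+994.35)/2 = 1215.8.
Inradius = area/s = 1.885e+05/1215.8 ≈ 155.05.

155.05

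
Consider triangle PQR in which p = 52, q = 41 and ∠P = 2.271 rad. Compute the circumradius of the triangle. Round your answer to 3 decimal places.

34.000

Law of sines: sin Q = q·sin P/p ≈ 0.60295.
Since p ≥ q, only the acute value applies: ∠Q ≈ 0.647 rad.
Then ∠R = π − ∠P − ∠Q ≈ 0.223 rad.
Law of sines gives r = p·sin R/sin P ≈ 15.065.
Circumradius = p/(2 sin P) ≈ 34.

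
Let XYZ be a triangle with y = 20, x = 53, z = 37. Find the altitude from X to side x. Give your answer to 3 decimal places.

Semiperimeter s = (53 + 20 + 37)/2 = 55.
Heron's formula: area = √(55·2·35·18) ≈ 263.25.
The altitude from X has length 2·area/x ≈ 9.9339.

h_X ≈ 9.934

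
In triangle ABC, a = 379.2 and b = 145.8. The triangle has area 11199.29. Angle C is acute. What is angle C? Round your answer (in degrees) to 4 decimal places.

∠C ≈ 23.8993°

From area = ½·a·b·sin C, we get sin C = 2·area/(a·b) ≈ 0.40513.
Taking the acute solution, ∠C ≈ 23.90°.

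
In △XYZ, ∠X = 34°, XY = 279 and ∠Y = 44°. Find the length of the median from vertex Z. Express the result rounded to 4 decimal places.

m_Z ≈ 113.5322

The third angle is ∠Z = 180° − ∠X − ∠Y = 102.00°.
Law of sines: YZ = XY·sin X/sin Z ≈ 159.5.
Law of sines: ZX = XY·sin Y/sin Z ≈ 198.14.
Median from Z: ½√(2·YZ² + 2·ZX² − XY²) ≈ 113.53.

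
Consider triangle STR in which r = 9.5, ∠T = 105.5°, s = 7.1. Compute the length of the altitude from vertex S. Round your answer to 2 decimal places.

h_S ≈ 9.15

By the law of cosines, t² = r² + s² − 2·r·s·cos T = 176.71, so t ≈ 13.293.
Area = ½·r·s·sin T ≈ 32.498.
The altitude from S has length 2·area/s ≈ 9.1545.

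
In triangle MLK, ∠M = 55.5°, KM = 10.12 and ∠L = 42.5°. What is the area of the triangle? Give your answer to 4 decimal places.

The third angle is ∠K = 180° − ∠M − ∠L = 82.00°.
Law of sines: LK = KM·sin M/sin L ≈ 12.345.
Law of sines: ML = KM·sin K/sin L ≈ 14.834.
Area = ½·KM·LK·sin K ≈ 61.858.

area ≈ 61.8578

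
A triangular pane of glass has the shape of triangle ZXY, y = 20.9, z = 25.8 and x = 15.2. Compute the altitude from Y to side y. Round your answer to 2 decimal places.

15.20

Semiperimeter s = (25.8 + 15.2 + 20.9)/2 = 30.95.
Heron's formula: area = √(30.95·5.15·15.75·10.05) ≈ 158.84.
The altitude from Y has length 2·area/y ≈ 15.2.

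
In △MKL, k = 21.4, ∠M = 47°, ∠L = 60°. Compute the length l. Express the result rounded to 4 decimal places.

19.3797

The third angle is ∠K = 180° − ∠L − ∠M = 73.00°.
Law of sines: l = k·sin L/sin K ≈ 19.38.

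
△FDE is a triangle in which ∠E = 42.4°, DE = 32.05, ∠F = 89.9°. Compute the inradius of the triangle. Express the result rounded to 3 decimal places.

The third angle is ∠D = 180° − ∠E − ∠F = 47.70°.
Law of sines: EF = DE·sin D/sin F ≈ 23.705.
Law of sines: FD = DE·sin E/sin F ≈ 21.611.
Area = ½·DE·EF·sin E ≈ 256.15.
Semiperimeter s = (32.05+23.705+21.611)/2 = 38.683.
Inradius = area/s = 256.15/38.683 ≈ 6.6218.

6.622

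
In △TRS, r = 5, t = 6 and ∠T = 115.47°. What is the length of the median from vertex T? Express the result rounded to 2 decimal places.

m_T ≈ 2.26

Law of sines: sin R = r·sin T/t ≈ 0.75234.
Since t ≥ r, only the acute value applies: ∠R ≈ 48.79°.
Then ∠S = 180° − ∠T − ∠R ≈ 15.74°.
Law of sines gives s = t·sin S/sin T ≈ 1.8024.
Median from T: ½√(2·r² + 2·s² − t²) ≈ 2.2637.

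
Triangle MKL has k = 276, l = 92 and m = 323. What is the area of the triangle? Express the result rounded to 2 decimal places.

Semiperimeter s = (323 + 276 + 92)/2 = 345.5.
Heron's formula: area = √(345.5·22.5·69.5·253.5) ≈ 11703.

area ≈ 11702.99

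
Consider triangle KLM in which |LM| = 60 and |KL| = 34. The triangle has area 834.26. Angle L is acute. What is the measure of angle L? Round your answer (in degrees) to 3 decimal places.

∠L ≈ 54.875°

From area = ½·|KL|·|LM|·sin L, we get sin L = 2·area/(|KL|·|LM|) ≈ 0.81790.
Taking the acute solution, ∠L ≈ 54.88°.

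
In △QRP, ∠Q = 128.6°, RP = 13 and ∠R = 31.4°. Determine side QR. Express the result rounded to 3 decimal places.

The third angle is ∠P = 180° − ∠Q − ∠R = 20.00°.
Law of sines: QR = RP·sin P/sin Q ≈ 5.6892.

5.689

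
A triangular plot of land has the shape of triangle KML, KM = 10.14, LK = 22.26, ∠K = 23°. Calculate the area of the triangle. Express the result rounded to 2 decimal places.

Area = ½·LK·KM·sin K ≈ 44.097.

area ≈ 44.10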